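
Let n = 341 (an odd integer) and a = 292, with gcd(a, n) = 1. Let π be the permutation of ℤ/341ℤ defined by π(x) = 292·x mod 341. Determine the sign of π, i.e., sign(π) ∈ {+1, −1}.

Start at x=14: 14 → 337 → 196 → 285 → 16 → 239 → 224 → … (one orbit).
π_292 has 13 disjoint cycles with lengths [30, 30, 30, 30, 30, 30, 30, 30, 30, 30, 30, 10, 1] on {0,…,340}.
sign(π) = (−1)^{n − #cycles} = (−1)^{341−13} = (−1)^328 = +1.

+1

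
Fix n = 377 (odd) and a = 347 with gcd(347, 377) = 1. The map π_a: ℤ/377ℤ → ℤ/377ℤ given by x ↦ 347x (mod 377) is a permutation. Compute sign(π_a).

+1

Trace 347: π^k(347) = [347, 146, 144, 204, 289, 1] for k=0..5.
Cycle type of π: 6×56 + 3×4 + 2×14 + 1; total 75 cycles.
sign(π) = (−1)^{n − #cycles} = (−1)^{377−75} = (−1)^302 = +1.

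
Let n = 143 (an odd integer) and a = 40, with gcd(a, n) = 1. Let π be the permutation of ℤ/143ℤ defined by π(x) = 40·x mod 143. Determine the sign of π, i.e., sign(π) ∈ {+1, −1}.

Trace 92: π^k(92) = [92, 105, 53, 118, 1, 40, 27] for k=0..6.
Cycle lengths of π_40 on ℤ/143ℤ: [10, 10, 10, 10, 10, 10, 10, 10, 10, 10, 10, 10, 10, 1, 1, 1, 1, 1, 1, 1, 1, 1, 1, 1, 1, 1]; 26 cycles in total.
sign(π) = (−1)^{n − #cycles} = (−1)^{143−26} = (−1)^117 = -1.
The Jacobi symbol (40|143) = -1 (Zolotarev) agrees.

-1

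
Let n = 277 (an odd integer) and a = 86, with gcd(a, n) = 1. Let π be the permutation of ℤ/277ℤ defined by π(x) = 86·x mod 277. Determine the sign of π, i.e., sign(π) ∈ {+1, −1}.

+1

Trace 81: π^k(81) = [81, 41, 202, 198, 131, 186, 207] for k=0..6.
Cycle type of π: 138×2 + 1; total 3 cycles.
3 cycles on 277: each ℓ→(−1)^(ℓ−1), product (−1)^274 = +1.
(86|277)_J = +1 (Zolotarev's lemma cross-check).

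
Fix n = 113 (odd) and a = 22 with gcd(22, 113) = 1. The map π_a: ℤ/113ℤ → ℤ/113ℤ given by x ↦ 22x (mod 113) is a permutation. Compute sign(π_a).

Start at x=7: 7 → 41 → 111 → 69 → 49 → 61 → 99 → … (one orbit).
The orbit structure of x ↦ 22x mod 113: 3 orbits of sizes [56, 56, 1].
With 3 cycles on 113 points, sign = (−1)^{113−3} = +1.

+1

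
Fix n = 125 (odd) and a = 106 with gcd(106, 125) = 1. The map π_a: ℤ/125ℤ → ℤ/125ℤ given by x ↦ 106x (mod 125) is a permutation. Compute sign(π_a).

Orbit of 16 under x↦106x: [16, 71, 26, 6, 11, 41, 96]… (length divides ord_125(106)).
The orbit structure of x ↦ 106x mod 125: 13 orbits of sizes [25, 25, 25, 25, 5, 5, 5, 5, 1, 1, 1, 1, 1].
With 13 cycles on 125 points, sign = (−1)^{125−13} = +1.
Check: (106/125) = +1 by Zolotarev.

+1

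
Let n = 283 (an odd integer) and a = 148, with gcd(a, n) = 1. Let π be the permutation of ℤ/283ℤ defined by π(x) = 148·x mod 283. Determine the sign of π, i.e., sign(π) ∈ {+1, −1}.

-1

Start at x=125: 125 → 105 → 258 → 262 → 5 → 174 → 282 → … (one orbit).
2 cycles of lengths [282, 1].
sign(π) = (−1)^{n − #cycles} = (−1)^{283−2} = (−1)^281 = -1.
(148|283)_J = -1 (Zolotarev's lemma cross-check).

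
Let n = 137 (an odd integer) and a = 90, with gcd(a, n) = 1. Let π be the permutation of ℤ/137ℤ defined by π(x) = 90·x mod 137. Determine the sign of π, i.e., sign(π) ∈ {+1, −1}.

-1

Start at x=15: 15 → 117 → 118 → 71 → 88 → 111 → 126 → … (one orbit).
π_90 has 2 disjoint cycles with lengths [136, 1] on {0,…,136}.
n − c = 137 − 2 = 135; sign = (−1)^135 = -1.
Check: (90/137) = -1 by Zolotarev.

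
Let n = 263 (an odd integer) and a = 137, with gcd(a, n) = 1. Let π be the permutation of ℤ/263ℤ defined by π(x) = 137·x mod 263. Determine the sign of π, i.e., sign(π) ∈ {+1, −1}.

Start at x=129: 129 → 52 → 23 → 258 → 104 → 46 → 253 → … (one orbit).
Cycle lengths of π_137 on ℤ/263ℤ: [131, 131, 1]; 3 cycles in total.
With 3 cycles on 263 points, sign = (−1)^{263−3} = +1.
The Jacobi symbol (137|263) = +1 (Zolotarev) agrees.

+1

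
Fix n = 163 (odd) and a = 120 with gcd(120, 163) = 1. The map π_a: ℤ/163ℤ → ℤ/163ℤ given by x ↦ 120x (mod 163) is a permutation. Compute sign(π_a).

-1

Orbit of 78 under x↦120x: [78, 69, 130, 115, 108, 83, 17]… (length divides ord_163(120)).
Decompose π into cycles: lengths [162, 1] (2 cycles, including the fixed point 0).
163 − 2 = 161 transpositions; sign(π) = (−1)^161 = -1.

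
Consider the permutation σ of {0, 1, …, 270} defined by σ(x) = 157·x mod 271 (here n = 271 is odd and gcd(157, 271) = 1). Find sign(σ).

Trace 211: π^k(211) = [211, 65, 178, 33, 32, 146, 158] for k=0..6.
The orbit structure of x ↦ 157x mod 271: 6 orbits of sizes [54, 54, 54, 54, 54, 1].
sign(π) = (−1)^{n − #cycles} = (−1)^{271−6} = (−1)^265 = -1.
The Jacobi symbol (157|271) = -1 (Zolotarev) agrees.

-1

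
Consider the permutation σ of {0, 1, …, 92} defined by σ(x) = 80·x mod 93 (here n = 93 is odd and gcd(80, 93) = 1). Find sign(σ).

-1

Trace 14: π^k(14) = [14, 4, 41, 25, 47, 40, 38] for k=0..6.
π_80 has 6 disjoint cycles with lengths [30, 30, 15, 15, 2, 1] on {0,…,92}.
93 − 6 = 87 transpositions; sign(π) = (−1)^87 = -1.
Check: (80/93) = -1 by Zolotarev.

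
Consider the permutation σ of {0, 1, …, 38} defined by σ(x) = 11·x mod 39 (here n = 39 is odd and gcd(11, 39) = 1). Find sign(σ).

Trace 22: π^k(22) = [22, 8, 10, 32, 1, 11, 4] for k=0..6.
Cycle lengths of π_11 on ℤ/39ℤ: [12, 12, 12, 2, 1]; 5 cycles in total.
With 5 cycles on 39 points, sign = (−1)^{39−5} = +1.
(11|39)_J = +1 (Zolotarev's lemma cross-check).

+1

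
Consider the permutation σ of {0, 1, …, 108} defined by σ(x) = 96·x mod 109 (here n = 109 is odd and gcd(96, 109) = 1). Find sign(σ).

-1

Start at x=58: 58 → 9 → 101 → 104 → 65 → 27 → 85 → … (one orbit).
Cycle lengths of π_96 on ℤ/109ℤ: [108, 1]; 2 cycles in total.
2 cycles on 109: each ℓ→(−1)^(ℓ−1), product (−1)^107 = -1.
Zolotarev: (96|109) = -1, matching the cycle-count sign.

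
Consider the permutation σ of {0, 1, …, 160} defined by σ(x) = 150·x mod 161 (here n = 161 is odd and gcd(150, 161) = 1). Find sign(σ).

-1

Trace 121: π^k(121) = [121, 118, 151, 110, 78, 108, 100] for k=0..6.
Cycle type of π: 66×2 + 11×2 + 6 + 1; total 6 cycles.
With 6 cycles on 161 points, sign = (−1)^{161−6} = -1.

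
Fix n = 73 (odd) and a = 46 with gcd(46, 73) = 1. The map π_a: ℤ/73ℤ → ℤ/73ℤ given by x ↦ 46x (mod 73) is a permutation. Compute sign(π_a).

Trace 27: π^k(27) = [27, 1, 46, 72] for k=0..3.
19 cycles of lengths [4, 4, 4, 4, 4, 4, 4, 4, 4, 4, 4, 4, 4, 4, 4, 4, 4, 4, 1].
73 − 19 = 54 transpositions; sign(π) = (−1)^54 = +1.
Zolotarev: (46|73) = +1, matching the cycle-count sign.

+1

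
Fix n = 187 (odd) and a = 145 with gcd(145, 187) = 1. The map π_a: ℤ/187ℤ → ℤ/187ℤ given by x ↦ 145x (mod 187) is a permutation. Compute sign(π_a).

Orbit of 86 under x↦145x: [86, 128, 47, 83, 67, 178, 4]… (length divides ord_187(145)).
Cycle lengths of π_145 on ℤ/187ℤ: [40, 40, 40, 40, 10, 8, 8, 1]; 8 cycles in total.
With 8 cycles on 187 points, sign = (−1)^{187−8} = -1.
Zolotarev: (145|187) = -1, matching the cycle-count sign.

-1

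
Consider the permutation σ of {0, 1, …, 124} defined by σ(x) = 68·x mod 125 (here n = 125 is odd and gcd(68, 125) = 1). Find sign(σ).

-1

Start at x=124: 124 → 57 → 1 → 68 → 124 (one orbit).
32 cycles of lengths [4, 4, 4, 4, 4, 4, 4, 4, 4, 4, 4, 4, 4, 4, 4, 4, 4, 4, 4, 4, 4, 4, 4, 4, 4, 4, 4, 4, 4, 4, 4, 1].
n − c = 125 − 32 = 93; sign = (−1)^93 = -1.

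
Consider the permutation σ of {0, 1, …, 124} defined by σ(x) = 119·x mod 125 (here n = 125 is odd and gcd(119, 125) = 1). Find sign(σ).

Trace 91: π^k(91) = [91, 79, 26, 94, 61, 9, 71] for k=0..6.
Cycle type of π: 50×2 + 10×2 + 2×2 + 1; total 7 cycles.
With 7 cycles on 125 points, sign = (−1)^{125−7} = +1.

+1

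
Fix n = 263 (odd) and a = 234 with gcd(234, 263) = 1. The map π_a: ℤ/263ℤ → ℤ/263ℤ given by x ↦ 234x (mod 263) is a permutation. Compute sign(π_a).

+1

Start at x=203: 203 → 162 → 36 → 8 → 31 → 153 → 34 → … (one orbit).
The orbit structure of x ↦ 234x mod 263: 3 orbits of sizes [131, 131, 1].
sign(π) = (−1)^{n − #cycles} = (−1)^{263−3} = (−1)^260 = +1.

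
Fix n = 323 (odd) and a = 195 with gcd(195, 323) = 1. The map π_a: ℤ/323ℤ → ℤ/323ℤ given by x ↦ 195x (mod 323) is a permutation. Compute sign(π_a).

Start at x=291: 291 → 220 → 264 → 123 → 83 → 35 → 42 → … (one orbit).
Decompose π into cycles: lengths [72, 72, 72, 72, 9, 9, 8, 8, 1] (9 cycles, including the fixed point 0).
sign(π) = (−1)^{n − #cycles} = (−1)^{323−9} = (−1)^314 = +1.
Via Zolotarev, sign(π_{195}) = (195|323) = +1.

+1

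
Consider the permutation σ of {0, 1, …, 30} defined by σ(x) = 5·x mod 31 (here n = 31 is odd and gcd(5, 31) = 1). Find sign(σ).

+1

Start at x=5: 5 → 25 → 1 → 5 (one orbit).
π_5 has 11 disjoint cycles with lengths [3, 3, 3, 3, 3, 3, 3, 3, 3, 3, 1] on {0,…,30}.
With 11 cycles on 31 points, sign = (−1)^{31−11} = +1.
The Jacobi symbol (5|31) = +1 (Zolotarev) agrees.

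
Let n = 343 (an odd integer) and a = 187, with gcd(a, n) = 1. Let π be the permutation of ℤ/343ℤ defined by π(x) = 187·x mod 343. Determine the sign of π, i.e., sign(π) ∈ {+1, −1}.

Trace 286: π^k(286) = [286, 317, 283, 99, 334, 32, 153] for k=0..6.
π_187 has 4 disjoint cycles with lengths [294, 42, 6, 1] on {0,…,342}.
sign(π) = (−1)^{n − #cycles} = (−1)^{343−4} = (−1)^339 = -1.

-1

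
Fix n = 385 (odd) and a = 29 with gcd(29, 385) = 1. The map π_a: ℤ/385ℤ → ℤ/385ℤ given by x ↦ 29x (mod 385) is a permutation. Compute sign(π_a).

-1

Trace 204: π^k(204) = [204, 141, 239, 1, 29, 71, 134] for k=0..6.
Cycle lengths of π_29 on ℤ/385ℤ: [10, 10, 10, 10, 10, 10, 10, 10, 10, 10, 10, 10, 10, 10, 10, 10, 10, 10, 10, 10, 10, 10, 10, 10, 10, 10, 10, 10, 10, 10, 10, 10, 10, 10, 10, 2, 2, 2, 2, 2, 2, 2, 2, 2, 2, 2, 2, 2, 2, 1, 1, 1, 1, 1, 1, 1]; 56 cycles in total.
With 56 cycles on 385 points, sign = (−1)^{385−56} = -1.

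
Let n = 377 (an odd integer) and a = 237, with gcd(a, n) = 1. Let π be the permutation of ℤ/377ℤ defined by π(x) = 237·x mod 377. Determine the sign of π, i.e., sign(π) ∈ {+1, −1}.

+1

Orbit of 183 under x↦237x: [183, 16, 22, 313, 289, 256, 352]… (length divides ord_377(237)).
Decompose π into cycles: lengths [42, 42, 42, 42, 42, 42, 42, 42, 14, 14, 3, 3, 3, 3, 1] (15 cycles, including the fixed point 0).
n − c = 377 − 15 = 362; sign = (−1)^362 = +1.
Check: (237/377) = +1 by Zolotarev.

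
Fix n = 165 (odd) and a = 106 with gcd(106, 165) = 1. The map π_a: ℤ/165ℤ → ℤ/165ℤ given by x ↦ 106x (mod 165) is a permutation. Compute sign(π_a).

Orbit of 76 under x↦106x: [76, 136, 61, 31, 151, 1, 106]… (length divides ord_165(106)).
π_106 has 30 disjoint cycles with lengths [10, 10, 10, 10, 10, 10, 10, 10, 10, 10, 10, 10, 10, 10, 10, 1, 1, 1, 1, 1, 1, 1, 1, 1, 1, 1, 1, 1, 1, 1] on {0,…,164}.
165 − 30 = 135 transpositions; sign(π) = (−1)^135 = -1.
Via Zolotarev, sign(π_{106}) = (106|165) = -1.

-1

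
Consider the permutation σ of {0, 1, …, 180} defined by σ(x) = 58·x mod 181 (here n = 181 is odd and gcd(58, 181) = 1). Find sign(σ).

-1

Trace 169: π^k(169) = [169, 28, 176, 72, 13, 30, 111] for k=0..6.
Decompose π into cycles: lengths [180, 1] (2 cycles, including the fixed point 0).
2 cycles on 181: each ℓ→(−1)^(ℓ−1), product (−1)^179 = -1.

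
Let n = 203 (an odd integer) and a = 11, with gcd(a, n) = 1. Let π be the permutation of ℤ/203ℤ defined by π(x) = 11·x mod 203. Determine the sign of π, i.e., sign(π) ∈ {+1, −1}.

Trace 65: π^k(65) = [65, 106, 151, 37, 1, 11, 121] for k=0..6.
π_11 has 6 disjoint cycles with lengths [84, 84, 28, 3, 3, 1] on {0,…,202}.
sign(π) = (−1)^{n − #cycles} = (−1)^{203−6} = (−1)^197 = -1.

-1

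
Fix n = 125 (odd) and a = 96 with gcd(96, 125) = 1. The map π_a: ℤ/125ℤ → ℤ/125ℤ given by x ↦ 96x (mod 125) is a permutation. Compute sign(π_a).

Trace 81: π^k(81) = [81, 26, 121, 116, 11, 56, 1] for k=0..6.
π_96 has 13 disjoint cycles with lengths [25, 25, 25, 25, 5, 5, 5, 5, 1, 1, 1, 1, 1] on {0,…,124}.
13 cycles on 125: each ℓ→(−1)^(ℓ−1), product (−1)^112 = +1.

+1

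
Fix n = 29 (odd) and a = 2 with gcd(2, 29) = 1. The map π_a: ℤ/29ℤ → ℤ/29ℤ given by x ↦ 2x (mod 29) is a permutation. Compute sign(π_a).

-1

Trace 5: π^k(5) = [5, 10, 20, 11, 22, 15, 1] for k=0..6.
π_2 has 2 disjoint cycles with lengths [28, 1] on {0,…,28}.
n − c = 29 − 2 = 27; sign = (−1)^27 = -1.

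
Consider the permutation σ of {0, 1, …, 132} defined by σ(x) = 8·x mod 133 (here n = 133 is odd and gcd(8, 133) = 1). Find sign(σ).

Start at x=64: 64 → 113 → 106 → 50 → 1 → 8 → 64 (one orbit).
28 cycles of lengths [6, 6, 6, 6, 6, 6, 6, 6, 6, 6, 6, 6, 6, 6, 6, 6, 6, 6, 6, 6, 6, 1, 1, 1, 1, 1, 1, 1].
Σ(ℓ_i−1) = 133−28 = 105; sign = (−1)^105 = -1.
Via Zolotarev, sign(π_{8}) = (8|133) = -1.

-1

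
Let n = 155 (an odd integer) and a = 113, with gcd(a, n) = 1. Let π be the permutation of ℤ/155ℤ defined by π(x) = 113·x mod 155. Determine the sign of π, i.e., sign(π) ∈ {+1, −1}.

-1

Start at x=32: 32 → 51 → 28 → 64 → 102 → 56 → 128 → … (one orbit).
Decompose π into cycles: lengths [60, 60, 15, 15, 4, 1] (6 cycles, including the fixed point 0).
n − c = 155 − 6 = 149; sign = (−1)^149 = -1.
(113|155)_J = -1 (Zolotarev's lemma cross-check).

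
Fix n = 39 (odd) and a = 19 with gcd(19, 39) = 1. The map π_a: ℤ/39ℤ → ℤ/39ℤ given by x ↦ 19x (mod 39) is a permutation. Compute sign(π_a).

-1

Start at x=1: 1 → 19 → 10 → 34 → 22 → 28 → 25 → … (one orbit).
Cycle lengths of π_19 on ℤ/39ℤ: [12, 12, 12, 1, 1, 1]; 6 cycles in total.
n − c = 39 − 6 = 33; sign = (−1)^33 = -1.
The Jacobi symbol (19|39) = -1 (Zolotarev) agrees.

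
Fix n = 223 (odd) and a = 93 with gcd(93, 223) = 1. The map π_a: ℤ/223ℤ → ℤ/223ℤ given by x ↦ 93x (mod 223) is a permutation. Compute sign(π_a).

-1

Trace 112: π^k(112) = [112, 158, 199, 221, 37, 96, 8] for k=0..6.
The orbit structure of x ↦ 93x mod 223: 2 orbits of sizes [222, 1].
223 − 2 = 221 transpositions; sign(π) = (−1)^221 = -1.
Check: (93/223) = -1 by Zolotarev.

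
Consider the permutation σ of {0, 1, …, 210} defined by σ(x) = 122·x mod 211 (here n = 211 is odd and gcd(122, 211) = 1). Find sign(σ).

Trace 65: π^k(65) = [65, 123, 25, 96, 107, 183, 171] for k=0..6.
Decompose π into cycles: lengths [35, 35, 35, 35, 35, 35, 1] (7 cycles, including the fixed point 0).
sign(π) = (−1)^{n − #cycles} = (−1)^{211−7} = (−1)^204 = +1.
The Jacobi symbol (122|211) = +1 (Zolotarev) agrees.

+1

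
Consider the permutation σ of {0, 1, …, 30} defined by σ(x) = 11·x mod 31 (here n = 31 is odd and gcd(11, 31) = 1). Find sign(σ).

-1

Trace 16: π^k(16) = [16, 21, 14, 30, 20, 3, 2] for k=0..6.
Cycle lengths of π_11 on ℤ/31ℤ: [30, 1]; 2 cycles in total.
n − c = 31 − 2 = 29; sign = (−1)^29 = -1.
(11|31)_J = -1 (Zolotarev's lemma cross-check).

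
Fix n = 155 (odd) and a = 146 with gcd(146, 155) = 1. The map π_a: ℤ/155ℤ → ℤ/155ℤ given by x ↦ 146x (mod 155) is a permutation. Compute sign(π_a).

-1

Orbit of 36 under x↦146x: [36, 141, 126, 106, 131, 61, 71]… (length divides ord_155(146)).
The orbit structure of x ↦ 146x mod 155: 10 orbits of sizes [30, 30, 30, 30, 30, 1, 1, 1, 1, 1].
155 − 10 = 145 transpositions; sign(π) = (−1)^145 = -1.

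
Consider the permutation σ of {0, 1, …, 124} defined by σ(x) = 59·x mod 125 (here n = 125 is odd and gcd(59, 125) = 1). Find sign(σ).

+1

Start at x=116: 116 → 94 → 46 → 89 → 1 → 59 → 106 → … (one orbit).
The orbit structure of x ↦ 59x mod 125: 7 orbits of sizes [50, 50, 10, 10, 2, 2, 1].
With 7 cycles on 125 points, sign = (−1)^{125−7} = +1.
Via Zolotarev, sign(π_{59}) = (59|125) = +1.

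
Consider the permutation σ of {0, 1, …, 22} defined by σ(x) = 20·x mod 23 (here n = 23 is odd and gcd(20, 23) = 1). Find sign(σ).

Start at x=8: 8 → 22 → 3 → 14 → 4 → 11 → 13 → … (one orbit).
The orbit structure of x ↦ 20x mod 23: 2 orbits of sizes [22, 1].
With 2 cycles on 23 points, sign = (−1)^{23−2} = -1.

-1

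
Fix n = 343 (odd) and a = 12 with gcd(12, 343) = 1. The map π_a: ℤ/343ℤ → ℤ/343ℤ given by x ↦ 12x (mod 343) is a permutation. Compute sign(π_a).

-1

Trace 209: π^k(209) = [209, 107, 255, 316, 19, 228, 335] for k=0..6.
π_12 has 4 disjoint cycles with lengths [294, 42, 6, 1] on {0,…,342}.
sign(π) = (−1)^{n − #cycles} = (−1)^{343−4} = (−1)^339 = -1.
Zolotarev: (12|343) = -1, matching the cycle-count sign.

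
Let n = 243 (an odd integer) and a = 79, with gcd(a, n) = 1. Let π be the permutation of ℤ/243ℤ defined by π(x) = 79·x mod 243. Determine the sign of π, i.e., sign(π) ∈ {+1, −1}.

Orbit of 118 under x↦79x: [118, 88, 148, 28, 25, 31, 19]… (length divides ord_243(79)).
11 cycles of lengths [81, 81, 27, 27, 9, 9, 3, 3, 1, 1, 1].
11 cycles on 243: each ℓ→(−1)^(ℓ−1), product (−1)^232 = +1.

+1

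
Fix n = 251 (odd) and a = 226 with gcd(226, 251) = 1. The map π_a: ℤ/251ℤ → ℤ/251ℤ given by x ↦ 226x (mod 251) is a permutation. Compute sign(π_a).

Trace 149: π^k(149) = [149, 40, 4, 151, 241, 250, 25] for k=0..6.
Cycle type of π: 50×5 + 1; total 6 cycles.
sign(π) = (−1)^{n − #cycles} = (−1)^{251−6} = (−1)^245 = -1.
Check: (226/251) = -1 by Zolotarev.

-1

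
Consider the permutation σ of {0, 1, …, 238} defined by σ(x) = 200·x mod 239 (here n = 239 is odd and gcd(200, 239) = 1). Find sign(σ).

Trace 100: π^k(100) = [100, 163, 96, 80, 226, 29, 64] for k=0..6.
Cycle type of π: 119×2 + 1; total 3 cycles.
n − c = 239 − 3 = 236; sign = (−1)^236 = +1.
Check: (200/239) = +1 by Zolotarev.

+1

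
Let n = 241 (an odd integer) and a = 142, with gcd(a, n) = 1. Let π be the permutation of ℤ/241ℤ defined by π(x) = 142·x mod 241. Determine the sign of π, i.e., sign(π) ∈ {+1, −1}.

Orbit of 202 under x↦142x: [202, 5, 228, 82, 76, 188, 186]… (length divides ord_241(142)).
Cycle lengths of π_142 on ℤ/241ℤ: [240, 1]; 2 cycles in total.
241 − 2 = 239 transpositions; sign(π) = (−1)^239 = -1.
(142|241)_J = -1 (Zolotarev's lemma cross-check).

-1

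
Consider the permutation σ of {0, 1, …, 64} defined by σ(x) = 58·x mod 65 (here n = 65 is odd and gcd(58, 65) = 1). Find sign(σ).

Trace 47: π^k(47) = [47, 61, 28, 64, 7, 16, 18] for k=0..6.
Decompose π into cycles: lengths [12, 12, 12, 12, 12, 4, 1] (7 cycles, including the fixed point 0).
7 cycles on 65: each ℓ→(−1)^(ℓ−1), product (−1)^58 = +1.
Zolotarev: (58|65) = +1, matching the cycle-count sign.

+1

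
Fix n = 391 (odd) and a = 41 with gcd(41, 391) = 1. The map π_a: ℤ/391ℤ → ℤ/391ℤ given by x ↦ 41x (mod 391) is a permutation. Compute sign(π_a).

Trace 380: π^k(380) = [380, 331, 277, 18, 347, 151, 326] for k=0..6.
π_41 has 6 disjoint cycles with lengths [176, 176, 16, 11, 11, 1] on {0,…,390}.
391 − 6 = 385 transpositions; sign(π) = (−1)^385 = -1.
Check: (41/391) = -1 by Zolotarev.

-1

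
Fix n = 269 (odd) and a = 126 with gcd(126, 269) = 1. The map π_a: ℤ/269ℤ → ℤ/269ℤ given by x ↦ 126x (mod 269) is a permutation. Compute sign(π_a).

Orbit of 166 under x↦126x: [166, 203, 23, 208, 115, 233, 37]… (length divides ord_269(126)).
Cycle type of π: 134×2 + 1; total 3 cycles.
269 − 3 = 266 transpositions; sign(π) = (−1)^266 = +1.

+1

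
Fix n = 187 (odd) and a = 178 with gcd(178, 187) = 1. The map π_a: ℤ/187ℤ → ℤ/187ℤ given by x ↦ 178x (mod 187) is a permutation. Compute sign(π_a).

Orbit of 81 under x↦178x: [81, 19, 16, 43, 174, 117, 69]… (length divides ord_187(178)).
The orbit structure of x ↦ 178x mod 187: 8 orbits of sizes [40, 40, 40, 40, 10, 8, 8, 1].
187 − 8 = 179 transpositions; sign(π) = (−1)^179 = -1.

-1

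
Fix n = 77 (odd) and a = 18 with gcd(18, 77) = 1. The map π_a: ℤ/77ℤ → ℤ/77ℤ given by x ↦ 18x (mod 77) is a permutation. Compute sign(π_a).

Start at x=37: 37 → 50 → 53 → 30 → 1 → 18 → 16 → … (one orbit).
Cycle type of π: 30×2 + 10 + 3×2 + 1; total 6 cycles.
sign(π) = (−1)^{n − #cycles} = (−1)^{77−6} = (−1)^71 = -1.

-1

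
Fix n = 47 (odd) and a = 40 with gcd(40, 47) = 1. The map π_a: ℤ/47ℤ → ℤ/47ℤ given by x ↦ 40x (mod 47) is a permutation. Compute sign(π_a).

-1

Orbit of 25 under x↦40x: [25, 13, 3, 26, 6, 5, 12]… (length divides ord_47(40)).
Cycle lengths of π_40 on ℤ/47ℤ: [46, 1]; 2 cycles in total.
n − c = 47 − 2 = 45; sign = (−1)^45 = -1.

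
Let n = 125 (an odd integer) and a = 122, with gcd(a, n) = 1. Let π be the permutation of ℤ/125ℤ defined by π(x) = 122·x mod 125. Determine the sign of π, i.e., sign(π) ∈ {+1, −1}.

-1

Orbit of 18 under x↦122x: [18, 71, 37, 14, 83, 1, 122]… (length divides ord_125(122)).
4 cycles of lengths [100, 20, 4, 1].
With 4 cycles on 125 points, sign = (−1)^{125−4} = -1.
Via Zolotarev, sign(π_{122}) = (122|125) = -1.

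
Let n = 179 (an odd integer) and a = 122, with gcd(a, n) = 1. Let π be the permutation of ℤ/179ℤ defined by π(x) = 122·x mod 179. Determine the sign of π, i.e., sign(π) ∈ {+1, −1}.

Trace 178: π^k(178) = [178, 57, 152, 107, 166, 25, 7] for k=0..6.
Cycle type of π: 178 + 1; total 2 cycles.
2 cycles on 179: each ℓ→(−1)^(ℓ−1), product (−1)^177 = -1.

-1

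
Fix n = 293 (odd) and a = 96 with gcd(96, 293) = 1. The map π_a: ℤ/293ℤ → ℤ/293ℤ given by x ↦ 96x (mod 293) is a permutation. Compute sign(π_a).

Orbit of 262 under x↦96x: [262, 247, 272, 35, 137, 260, 55]… (length divides ord_293(96)).
Decompose π into cycles: lengths [146, 146, 1] (3 cycles, including the fixed point 0).
3 cycles on 293: each ℓ→(−1)^(ℓ−1), product (−1)^290 = +1.
Check: (96/293) = +1 by Zolotarev.

+1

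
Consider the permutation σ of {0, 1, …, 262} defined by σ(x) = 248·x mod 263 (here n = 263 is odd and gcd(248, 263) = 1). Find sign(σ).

+1

Start at x=36: 36 → 249 → 210 → 6 → 173 → 35 → 1 → … (one orbit).
Decompose π into cycles: lengths [131, 131, 1] (3 cycles, including the fixed point 0).
n − c = 263 − 3 = 260; sign = (−1)^260 = +1.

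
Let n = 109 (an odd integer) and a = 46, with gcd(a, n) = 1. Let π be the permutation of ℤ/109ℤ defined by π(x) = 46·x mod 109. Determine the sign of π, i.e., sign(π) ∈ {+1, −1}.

+1

Orbit of 46 under x↦46x: [46, 45, 108, 63, 64, 1]… (length divides ord_109(46)).
Decompose π into cycles: lengths [6, 6, 6, 6, 6, 6, 6, 6, 6, 6, 6, 6, 6, 6, 6, 6, 6, 6, 1] (19 cycles, including the fixed point 0).
n − c = 109 − 19 = 90; sign = (−1)^90 = +1.
The Jacobi symbol (46|109) = +1 (Zolotarev) agrees.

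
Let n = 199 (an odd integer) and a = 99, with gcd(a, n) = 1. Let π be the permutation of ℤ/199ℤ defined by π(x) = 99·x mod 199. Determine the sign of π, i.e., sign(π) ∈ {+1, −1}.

Orbit of 2 under x↦99x: [2, 198, 100, 149, 25, 87, 56]… (length divides ord_199(99)).
Cycle type of π: 198 + 1; total 2 cycles.
With 2 cycles on 199 points, sign = (−1)^{199−2} = -1.

-1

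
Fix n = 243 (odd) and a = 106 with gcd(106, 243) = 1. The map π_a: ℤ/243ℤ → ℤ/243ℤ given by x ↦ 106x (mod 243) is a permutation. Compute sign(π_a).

Start at x=169: 169 → 175 → 82 → 187 → 139 → 154 → 43 → … (one orbit).
Cycle lengths of π_106 on ℤ/243ℤ: [81, 81, 27, 27, 9, 9, 3, 3, 1, 1, 1]; 11 cycles in total.
With 11 cycles on 243 points, sign = (−1)^{243−11} = +1.

+1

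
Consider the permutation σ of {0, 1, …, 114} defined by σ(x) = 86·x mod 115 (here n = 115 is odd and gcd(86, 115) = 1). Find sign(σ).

Orbit of 16 under x↦86x: [16, 111, 1, 86, 36, 106, 31]… (length divides ord_115(86)).
10 cycles of lengths [22, 22, 22, 22, 22, 1, 1, 1, 1, 1].
sign(π) = (−1)^{n − #cycles} = (−1)^{115−10} = (−1)^105 = -1.

-1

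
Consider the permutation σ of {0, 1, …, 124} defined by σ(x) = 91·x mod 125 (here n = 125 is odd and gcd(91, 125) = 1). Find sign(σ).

Trace 116: π^k(116) = [116, 56, 96, 111, 101, 66, 6] for k=0..6.
The orbit structure of x ↦ 91x mod 125: 13 orbits of sizes [25, 25, 25, 25, 5, 5, 5, 5, 1, 1, 1, 1, 1].
13 cycles on 125: each ℓ→(−1)^(ℓ−1), product (−1)^112 = +1.

+1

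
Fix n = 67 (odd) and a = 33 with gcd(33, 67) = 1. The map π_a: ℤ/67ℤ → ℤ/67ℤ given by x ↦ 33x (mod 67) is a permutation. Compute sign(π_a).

+1

Orbit of 56 under x↦33x: [56, 39, 14, 60, 37, 15, 26]… (length divides ord_67(33)).
π_33 has 3 disjoint cycles with lengths [33, 33, 1] on {0,…,66}.
n − c = 67 − 3 = 64; sign = (−1)^64 = +1.
Zolotarev: (33|67) = +1, matching the cycle-count sign.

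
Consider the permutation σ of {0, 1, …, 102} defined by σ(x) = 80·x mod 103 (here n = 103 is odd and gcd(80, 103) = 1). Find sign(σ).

-1

Trace 80: π^k(80) = [80, 14, 90, 93, 24, 66, 27] for k=0..6.
π_80 has 4 disjoint cycles with lengths [34, 34, 34, 1] on {0,…,102}.
sign(π) = (−1)^{n − #cycles} = (−1)^{103−4} = (−1)^99 = -1.
Check: (80/103) = -1 by Zolotarev.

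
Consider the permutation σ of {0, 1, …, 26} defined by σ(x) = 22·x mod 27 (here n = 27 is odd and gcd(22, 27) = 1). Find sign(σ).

+1

Trace 7: π^k(7) = [7, 19, 13, 16, 1, 22, 25] for k=0..6.
Decompose π into cycles: lengths [9, 9, 3, 3, 1, 1, 1] (7 cycles, including the fixed point 0).
n − c = 27 − 7 = 20; sign = (−1)^20 = +1.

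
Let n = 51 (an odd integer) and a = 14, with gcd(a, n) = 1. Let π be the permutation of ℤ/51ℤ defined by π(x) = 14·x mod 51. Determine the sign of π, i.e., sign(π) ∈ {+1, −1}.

Orbit of 23 under x↦14x: [23, 16, 20, 25, 44, 4, 5]… (length divides ord_51(14)).
Cycle type of π: 16×3 + 2 + 1; total 5 cycles.
With 5 cycles on 51 points, sign = (−1)^{51−5} = +1.
The Jacobi symbol (14|51) = +1 (Zolotarev) agrees.

+1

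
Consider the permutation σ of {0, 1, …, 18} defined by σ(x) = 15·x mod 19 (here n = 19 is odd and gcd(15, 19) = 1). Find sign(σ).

-1

Start at x=17: 17 → 8 → 6 → 14 → 1 → 15 → 16 → … (one orbit).
Cycle type of π: 18 + 1; total 2 cycles.
19 − 2 = 17 transpositions; sign(π) = (−1)^17 = -1.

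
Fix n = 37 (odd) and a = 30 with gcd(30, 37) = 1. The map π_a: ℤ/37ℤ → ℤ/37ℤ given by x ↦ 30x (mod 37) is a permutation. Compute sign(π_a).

+1

Trace 30: π^k(30) = [30, 12, 27, 33, 28, 26, 3] for k=0..6.
π_30 has 3 disjoint cycles with lengths [18, 18, 1] on {0,…,36}.
37 − 3 = 34 transpositions; sign(π) = (−1)^34 = +1.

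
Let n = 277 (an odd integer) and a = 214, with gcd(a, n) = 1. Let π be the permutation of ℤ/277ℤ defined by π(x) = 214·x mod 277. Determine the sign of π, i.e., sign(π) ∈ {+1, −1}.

+1

Orbit of 230 under x↦214x: [230, 191, 155, 207, 255, 1, 214]… (length divides ord_277(214)).
5 cycles of lengths [69, 69, 69, 69, 1].
With 5 cycles on 277 points, sign = (−1)^{277−5} = +1.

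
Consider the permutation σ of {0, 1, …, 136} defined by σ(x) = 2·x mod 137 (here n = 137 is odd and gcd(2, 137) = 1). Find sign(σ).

Trace 69: π^k(69) = [69, 1, 2, 4, 8, 16, 32] for k=0..6.
π_2 has 3 disjoint cycles with lengths [68, 68, 1] on {0,…,136}.
3 cycles on 137: each ℓ→(−1)^(ℓ−1), product (−1)^134 = +1.
Via Zolotarev, sign(π_{2}) = (2|137) = +1.

+1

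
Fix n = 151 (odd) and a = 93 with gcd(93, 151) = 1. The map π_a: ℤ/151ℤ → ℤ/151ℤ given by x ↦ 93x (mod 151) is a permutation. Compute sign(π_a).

Orbit of 14 under x↦93x: [14, 94, 135, 22, 83, 18, 13]… (length divides ord_151(93)).
2 cycles of lengths [150, 1].
With 2 cycles on 151 points, sign = (−1)^{151−2} = -1.

-1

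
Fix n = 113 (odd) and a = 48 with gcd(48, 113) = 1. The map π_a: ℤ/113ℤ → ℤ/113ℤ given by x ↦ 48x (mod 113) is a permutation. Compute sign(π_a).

Trace 42: π^k(42) = [42, 95, 40, 112, 65, 69, 35] for k=0..6.
Cycle type of π: 16×7 + 1; total 8 cycles.
8 cycles on 113: each ℓ→(−1)^(ℓ−1), product (−1)^105 = -1.
(48|113)_J = -1 (Zolotarev's lemma cross-check).

-1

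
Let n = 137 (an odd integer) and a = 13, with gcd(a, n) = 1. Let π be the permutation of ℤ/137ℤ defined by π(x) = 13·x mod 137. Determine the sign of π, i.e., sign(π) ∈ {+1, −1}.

-1

Start at x=83: 83 → 120 → 53 → 4 → 52 → 128 → 20 → … (one orbit).
2 cycles of lengths [136, 1].
n − c = 137 − 2 = 135; sign = (−1)^135 = -1.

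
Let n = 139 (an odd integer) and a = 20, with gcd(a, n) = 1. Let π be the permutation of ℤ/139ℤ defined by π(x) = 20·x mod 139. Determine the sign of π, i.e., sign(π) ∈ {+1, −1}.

+1

Trace 113: π^k(113) = [113, 36, 25, 83, 131, 118, 136] for k=0..6.
The orbit structure of x ↦ 20x mod 139: 3 orbits of sizes [69, 69, 1].
n − c = 139 − 3 = 136; sign = (−1)^136 = +1.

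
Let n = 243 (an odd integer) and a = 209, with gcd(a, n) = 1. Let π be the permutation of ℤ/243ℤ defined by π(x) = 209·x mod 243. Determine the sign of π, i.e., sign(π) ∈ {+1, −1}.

Orbit of 146 under x↦209x: [146, 139, 134, 61, 113, 46, 137]… (length divides ord_243(209)).
The orbit structure of x ↦ 209x mod 243: 6 orbits of sizes [162, 54, 18, 6, 2, 1].
With 6 cycles on 243 points, sign = (−1)^{243−6} = -1.
The Jacobi symbol (209|243) = -1 (Zolotarev) agrees.

-1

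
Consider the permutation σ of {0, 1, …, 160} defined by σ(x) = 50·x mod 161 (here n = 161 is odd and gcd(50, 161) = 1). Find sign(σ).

+1

Start at x=29: 29 → 1 → 50 → 85 → 64 → 141 → 127 → … (one orbit).
Cycle type of π: 11×14 + 1×7; total 21 cycles.
sign(π) = (−1)^{n − #cycles} = (−1)^{161−21} = (−1)^140 = +1.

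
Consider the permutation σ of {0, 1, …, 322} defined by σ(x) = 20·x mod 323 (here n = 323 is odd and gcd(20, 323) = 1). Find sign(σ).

Orbit of 39 under x↦20x: [39, 134, 96, 305, 286, 229, 58]… (length divides ord_323(20)).
Decompose π into cycles: lengths [16, 16, 16, 16, 16, 16, 16, 16, 16, 16, 16, 16, 16, 16, 16, 16, 16, 16, 16, 1, 1, 1, 1, 1, 1, 1, 1, 1, 1, 1, 1, 1, 1, 1, 1, 1, 1, 1] (38 cycles, including the fixed point 0).
Σ(ℓ_i−1) = 323−38 = 285; sign = (−1)^285 = -1.

-1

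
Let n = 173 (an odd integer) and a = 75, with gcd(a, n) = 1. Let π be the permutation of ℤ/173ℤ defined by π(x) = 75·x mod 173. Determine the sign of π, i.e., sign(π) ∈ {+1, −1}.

-1

Start at x=67: 67 → 8 → 81 → 20 → 116 → 50 → 117 → … (one orbit).
The orbit structure of x ↦ 75x mod 173: 2 orbits of sizes [172, 1].
173 − 2 = 171 transpositions; sign(π) = (−1)^171 = -1.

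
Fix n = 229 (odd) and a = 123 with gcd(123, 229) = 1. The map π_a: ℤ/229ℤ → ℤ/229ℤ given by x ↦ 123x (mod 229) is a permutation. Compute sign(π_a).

-1

Orbit of 208 under x↦123x: [208, 165, 143, 185, 84, 27, 115]… (length divides ord_229(123)).
Decompose π into cycles: lengths [76, 76, 76, 1] (4 cycles, including the fixed point 0).
n − c = 229 − 4 = 225; sign = (−1)^225 = -1.
Zolotarev: (123|229) = -1, matching the cycle-count sign.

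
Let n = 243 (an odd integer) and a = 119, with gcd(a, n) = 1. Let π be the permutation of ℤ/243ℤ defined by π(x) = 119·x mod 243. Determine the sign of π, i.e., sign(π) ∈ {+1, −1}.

-1

Trace 8: π^k(8) = [8, 223, 50, 118, 191, 130, 161] for k=0..6.
6 cycles of lengths [162, 54, 18, 6, 2, 1].
243 − 6 = 237 transpositions; sign(π) = (−1)^237 = -1.
Zolotarev: (119|243) = -1, matching the cycle-count sign.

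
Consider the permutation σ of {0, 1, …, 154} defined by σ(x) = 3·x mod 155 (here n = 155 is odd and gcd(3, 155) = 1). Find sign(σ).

+1

Orbit of 108 under x↦3x: [108, 14, 42, 126, 68, 49, 147]… (length divides ord_155(3)).
5 cycles of lengths [60, 60, 30, 4, 1].
155 − 5 = 150 transpositions; sign(π) = (−1)^150 = +1.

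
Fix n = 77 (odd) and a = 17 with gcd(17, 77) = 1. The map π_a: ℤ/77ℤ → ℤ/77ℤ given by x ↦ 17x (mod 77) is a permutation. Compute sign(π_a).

Trace 61: π^k(61) = [61, 36, 73, 9, 76, 60, 19] for k=0..6.
Cycle lengths of π_17 on ℤ/77ℤ: [30, 30, 10, 6, 1]; 5 cycles in total.
sign(π) = (−1)^{n − #cycles} = (−1)^{77−5} = (−1)^72 = +1.
The Jacobi symbol (17|77) = +1 (Zolotarev) agrees.

+1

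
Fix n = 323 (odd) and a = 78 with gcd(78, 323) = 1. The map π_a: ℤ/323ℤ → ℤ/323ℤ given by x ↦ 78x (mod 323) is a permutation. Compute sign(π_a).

+1

Trace 37: π^k(37) = [37, 302, 300, 144, 250, 120, 316] for k=0..6.
Cycle lengths of π_78 on ℤ/323ℤ: [144, 144, 18, 16, 1]; 5 cycles in total.
n − c = 323 − 5 = 318; sign = (−1)^318 = +1.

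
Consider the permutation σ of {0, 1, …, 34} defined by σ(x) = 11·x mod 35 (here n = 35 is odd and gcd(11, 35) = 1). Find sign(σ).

+1

Trace 16: π^k(16) = [16, 1, 11] for k=0..2.
The orbit structure of x ↦ 11x mod 35: 15 orbits of sizes [3, 3, 3, 3, 3, 3, 3, 3, 3, 3, 1, 1, 1, 1, 1].
Σ(ℓ_i−1) = 35−15 = 20; sign = (−1)^20 = +1.
Check: (11/35) = +1 by Zolotarev.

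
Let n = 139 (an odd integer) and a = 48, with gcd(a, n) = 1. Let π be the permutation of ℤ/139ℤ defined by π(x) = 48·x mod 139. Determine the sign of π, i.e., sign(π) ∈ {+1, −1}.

-1

Trace 1: π^k(1) = [1, 48, 80, 87, 6, 10, 63] for k=0..6.
The orbit structure of x ↦ 48x mod 139: 4 orbits of sizes [46, 46, 46, 1].
With 4 cycles on 139 points, sign = (−1)^{139−4} = -1.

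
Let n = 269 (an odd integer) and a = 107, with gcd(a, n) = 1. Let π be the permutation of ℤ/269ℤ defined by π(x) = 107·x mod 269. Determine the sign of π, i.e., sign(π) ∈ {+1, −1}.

-1

Trace 246: π^k(246) = [246, 229, 24, 147, 127, 139, 78] for k=0..6.
Cycle type of π: 268 + 1; total 2 cycles.
Σ(ℓ_i−1) = 269−2 = 267; sign = (−1)^267 = -1.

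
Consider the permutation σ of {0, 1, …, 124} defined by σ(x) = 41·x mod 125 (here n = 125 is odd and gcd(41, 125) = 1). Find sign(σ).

+1

Trace 86: π^k(86) = [86, 26, 66, 81, 71, 36, 101] for k=0..6.
Decompose π into cycles: lengths [25, 25, 25, 25, 5, 5, 5, 5, 1, 1, 1, 1, 1] (13 cycles, including the fixed point 0).
13 cycles on 125: each ℓ→(−1)^(ℓ−1), product (−1)^112 = +1.
Via Zolotarev, sign(π_{41}) = (41|125) = +1.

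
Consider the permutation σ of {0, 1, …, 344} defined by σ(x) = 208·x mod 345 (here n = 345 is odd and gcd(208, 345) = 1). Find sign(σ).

-1

Trace 139: π^k(139) = [139, 277, 1, 208] for k=0..3.
Cycle lengths of π_208 on ℤ/345ℤ: [4, 4, 4, 4, 4, 4, 4, 4, 4, 4, 4, 4, 4, 4, 4, 4, 4, 4, 4, 4, 4, 4, 4, 4, 4, 4, 4, 4, 4, 4, 4, 4, 4, 4, 4, 4, 4, 4, 4, 4, 4, 4, 4, 4, 4, 4, 4, 4, 4, 4, 4, 4, 4, 4, 4, 4, 4, 4, 4, 4, 4, 4, 4, 4, 4, 4, 4, 4, 4, 1, 1, 1, 1, 1, 1, 1, 1, 1, 1, 1, 1, 1, 1, 1, 1, 1, 1, 1, 1, 1, 1, 1, 1, 1, 1, 1, 1, 1, 1, 1, 1, 1, 1, 1, 1, 1, 1, 1, 1, 1, 1, 1, 1, 1, 1, 1, 1, 1, 1, 1, 1, 1, 1, 1, 1, 1, 1, 1, 1, 1, 1, 1, 1, 1, 1, 1, 1, 1]; 138 cycles in total.
Σ(ℓ_i−1) = 345−138 = 207; sign = (−1)^207 = -1.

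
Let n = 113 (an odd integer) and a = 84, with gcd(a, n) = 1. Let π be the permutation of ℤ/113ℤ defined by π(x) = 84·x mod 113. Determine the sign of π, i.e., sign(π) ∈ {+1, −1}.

-1

Trace 8: π^k(8) = [8, 107, 61, 39, 112, 29, 63] for k=0..6.
Decompose π into cycles: lengths [112, 1] (2 cycles, including the fixed point 0).
sign(π) = (−1)^{n − #cycles} = (−1)^{113−2} = (−1)^111 = -1.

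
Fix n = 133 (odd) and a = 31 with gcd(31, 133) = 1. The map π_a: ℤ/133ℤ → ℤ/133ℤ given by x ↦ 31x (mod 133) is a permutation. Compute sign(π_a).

+1

Trace 1: π^k(1) = [1, 31, 30, 132, 102, 103] for k=0..5.
Cycle lengths of π_31 on ℤ/133ℤ: [6, 6, 6, 6, 6, 6, 6, 6, 6, 6, 6, 6, 6, 6, 6, 6, 6, 6, 6, 6, 6, 6, 1]; 23 cycles in total.
133 − 23 = 110 transpositions; sign(π) = (−1)^110 = +1.
Via Zolotarev, sign(π_{31}) = (31|133) = +1.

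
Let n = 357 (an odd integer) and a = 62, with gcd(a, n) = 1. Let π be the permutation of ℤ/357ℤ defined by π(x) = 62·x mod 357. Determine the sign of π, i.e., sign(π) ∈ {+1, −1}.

Start at x=62: 62 → 274 → 209 → 106 → 146 → 127 → 20 → … (one orbit).
Cycle type of π: 16×21 + 2×10 + 1; total 32 cycles.
n − c = 357 − 32 = 325; sign = (−1)^325 = -1.

-1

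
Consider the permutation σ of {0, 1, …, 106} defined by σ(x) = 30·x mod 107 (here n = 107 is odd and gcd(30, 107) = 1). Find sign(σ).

+1

Start at x=10: 10 → 86 → 12 → 39 → 100 → 4 → 13 → … (one orbit).
3 cycles of lengths [53, 53, 1].
With 3 cycles on 107 points, sign = (−1)^{107−3} = +1.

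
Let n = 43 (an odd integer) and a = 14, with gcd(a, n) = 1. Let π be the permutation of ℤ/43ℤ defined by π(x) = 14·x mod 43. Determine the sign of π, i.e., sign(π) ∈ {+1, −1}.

+1

Orbit of 24 under x↦14x: [24, 35, 17, 23, 21, 36, 31]… (length divides ord_43(14)).
The orbit structure of x ↦ 14x mod 43: 3 orbits of sizes [21, 21, 1].
With 3 cycles on 43 points, sign = (−1)^{43−3} = +1.
Check: (14/43) = +1 by Zolotarev.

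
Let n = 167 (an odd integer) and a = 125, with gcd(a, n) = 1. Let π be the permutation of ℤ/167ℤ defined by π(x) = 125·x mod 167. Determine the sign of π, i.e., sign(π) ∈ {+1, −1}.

-1

Trace 115: π^k(115) = [115, 13, 122, 53, 112, 139, 7] for k=0..6.
The orbit structure of x ↦ 125x mod 167: 2 orbits of sizes [166, 1].
Σ(ℓ_i−1) = 167−2 = 165; sign = (−1)^165 = -1.
The Jacobi symbol (125|167) = -1 (Zolotarev) agrees.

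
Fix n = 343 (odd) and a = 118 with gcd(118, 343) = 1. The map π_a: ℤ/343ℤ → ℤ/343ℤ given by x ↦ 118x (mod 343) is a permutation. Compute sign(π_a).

Start at x=20: 20 → 302 → 307 → 211 → 202 → 169 → 48 → … (one orbit).
Decompose π into cycles: lengths [98, 98, 98, 14, 14, 14, 2, 2, 2, 1] (10 cycles, including the fixed point 0).
10 cycles on 343: each ℓ→(−1)^(ℓ−1), product (−1)^333 = -1.
The Jacobi symbol (118|343) = -1 (Zolotarev) agrees.

-1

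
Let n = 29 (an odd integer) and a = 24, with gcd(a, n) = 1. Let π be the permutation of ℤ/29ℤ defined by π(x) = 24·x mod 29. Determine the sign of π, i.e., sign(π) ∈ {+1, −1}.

+1

Orbit of 24 under x↦24x: [24, 25, 20, 16, 7, 23, 1]… (length divides ord_29(24)).
π_24 has 5 disjoint cycles with lengths [7, 7, 7, 7, 1] on {0,…,28}.
Σ(ℓ_i−1) = 29−5 = 24; sign = (−1)^24 = +1.
Via Zolotarev, sign(π_{24}) = (24|29) = +1.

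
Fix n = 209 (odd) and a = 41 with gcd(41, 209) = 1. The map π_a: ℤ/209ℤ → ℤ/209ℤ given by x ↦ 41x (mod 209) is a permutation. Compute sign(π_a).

+1

Orbit of 167 under x↦41x: [167, 159, 40, 177, 151, 130, 105]… (length divides ord_209(41)).
Cycle type of π: 90×2 + 18 + 10 + 1; total 5 cycles.
n − c = 209 − 5 = 204; sign = (−1)^204 = +1.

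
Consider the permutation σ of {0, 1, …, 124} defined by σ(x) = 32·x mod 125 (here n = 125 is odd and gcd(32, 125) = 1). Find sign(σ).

Start at x=93: 93 → 101 → 107 → 49 → 68 → 51 → 7 → … (one orbit).
Cycle type of π: 20×5 + 4×6 + 1; total 12 cycles.
With 12 cycles on 125 points, sign = (−1)^{125−12} = -1.
Check: (32/125) = -1 by Zolotarev.

-1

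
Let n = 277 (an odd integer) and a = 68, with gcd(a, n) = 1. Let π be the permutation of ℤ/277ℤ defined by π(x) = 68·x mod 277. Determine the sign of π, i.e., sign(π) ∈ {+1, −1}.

-1

Start at x=169: 169 → 135 → 39 → 159 → 9 → 58 → 66 → … (one orbit).
Cycle lengths of π_68 on ℤ/277ℤ: [276, 1]; 2 cycles in total.
277 − 2 = 275 transpositions; sign(π) = (−1)^275 = -1.
(68|277)_J = -1 (Zolotarev's lemma cross-check).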